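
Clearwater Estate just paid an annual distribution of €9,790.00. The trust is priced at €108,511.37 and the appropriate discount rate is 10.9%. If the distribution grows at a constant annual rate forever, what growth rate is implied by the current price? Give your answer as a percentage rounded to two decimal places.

P = D₀(1+g)/(r−g) ⇒ P(r−g) = D₀(1+g) ⇒ g(P+D₀) = P·r − D₀
g = (P·r − D₀)/(P + D₀) = (€108,511.37×0.109 − €9,790.00) / (€108,511.37 + €9,790.00) = 0.017225

1.72%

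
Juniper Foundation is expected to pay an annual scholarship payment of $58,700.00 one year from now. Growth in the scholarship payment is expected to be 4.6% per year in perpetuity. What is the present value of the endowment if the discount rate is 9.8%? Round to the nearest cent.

$1128846.15

Growing perpetuity: P = D₁ / (r − g) = $58,700.0000 / (0.098 − 0.046) = $1,128,846.15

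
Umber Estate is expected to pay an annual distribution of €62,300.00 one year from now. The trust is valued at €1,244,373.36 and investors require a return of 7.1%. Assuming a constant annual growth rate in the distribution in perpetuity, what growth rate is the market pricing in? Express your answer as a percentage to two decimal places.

P = D₁/(r−g) ⇒ g = r − D₁/P = 0.071 − €62,300.00/€1,244,373.36 = 0.020935

2.09%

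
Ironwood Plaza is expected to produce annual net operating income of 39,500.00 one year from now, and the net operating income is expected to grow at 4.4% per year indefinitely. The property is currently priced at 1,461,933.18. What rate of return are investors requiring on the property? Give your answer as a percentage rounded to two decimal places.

7.10%

P = D₁/(r − g) ⇒ r = D₁/P + g = 39,500.0000/1,461,933.18 + 0.044 = 0.027019 + 0.044 = 0.071019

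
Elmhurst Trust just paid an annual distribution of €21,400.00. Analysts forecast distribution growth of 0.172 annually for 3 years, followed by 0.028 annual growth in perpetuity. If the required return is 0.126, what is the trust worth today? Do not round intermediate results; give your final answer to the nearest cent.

D_1 = 25080.80000
D_2 = 29394.69760
D_3 = 34450.58559
Terminal value at year 3: TV = D_3×(1+g_2)/(r−g_2) = 35415.20198/0.098 = 361379.61208
P_0 = D_1/(1+r)^1 + D_2/(1+r)^2 + D_3/(1+r)^3 + TV/(1+r)^3
    = 22274.24512 + 23184.20540 + 24131.33990 + 253132.83075 = 322722.62116

€322722.62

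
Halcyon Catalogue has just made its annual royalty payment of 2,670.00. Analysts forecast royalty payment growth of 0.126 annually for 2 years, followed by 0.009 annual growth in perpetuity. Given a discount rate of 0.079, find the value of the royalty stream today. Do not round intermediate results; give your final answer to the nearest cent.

47605.96

D_1 = 3006.42000
D_2 = 3385.22892
Terminal value at year 2: TV = D_2×(1+g_2)/(r−g_2) = 3415.69598/0.07 = 48795.65686
P_0 = D_1/(1+r)^1 + D_2/(1+r)^2 + TV/(1+r)^2
    = 2786.30213 + 2907.67025 + 41911.98975 = 47605.96213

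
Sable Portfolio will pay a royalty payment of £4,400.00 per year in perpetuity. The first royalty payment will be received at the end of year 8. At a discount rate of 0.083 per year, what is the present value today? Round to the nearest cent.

Value at end of year 7: C / r = £4,400.00 / 0.083 = £53,012.0482
Discount to today: PV = £53,012.0482 / (1 + 0.083)^7 = £53,012.0482 / 1.747428 = £30,337.19

£30337.19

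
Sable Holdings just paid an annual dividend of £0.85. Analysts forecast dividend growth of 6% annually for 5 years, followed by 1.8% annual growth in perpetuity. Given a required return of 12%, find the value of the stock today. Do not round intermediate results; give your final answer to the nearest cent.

D_1 = 0.90100
D_2 = 0.95506
D_3 = 1.01236
D_4 = 1.07311
D_5 = 1.13749
Terminal value at year 5: TV = D_5×(1+g_2)/(r−g_2) = 1.15797/0.102 = 11.35261
P_0 = D_1/(1+r)^1 + D_2/(1+r)^2 + D_3/(1+r)^3 + D_4/(1+r)^4 + D_5/(1+r)^5 + TV/(1+r)^5
    = 0.80446 + 0.76137 + 0.72058 + 0.68198 + 0.64544 + 6.44178 = 10.05561

£10.06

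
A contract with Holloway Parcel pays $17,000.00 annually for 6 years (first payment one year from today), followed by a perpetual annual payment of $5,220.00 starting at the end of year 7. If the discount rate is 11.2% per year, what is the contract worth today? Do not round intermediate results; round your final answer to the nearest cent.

PV of 6-year annuity: $17,000.00 × [1 − (1+0.112)^−6] / 0.112 = 71506.67340
Perpetuity value at year 6: $5,220.00 / 0.112 = 46607.14286
PV of perpetuity: 46607.14286 / (1+0.112)^6 = 24650.38785
Total PV = 71506.67340 + 24650.38785 = 96157.06125

$96157.06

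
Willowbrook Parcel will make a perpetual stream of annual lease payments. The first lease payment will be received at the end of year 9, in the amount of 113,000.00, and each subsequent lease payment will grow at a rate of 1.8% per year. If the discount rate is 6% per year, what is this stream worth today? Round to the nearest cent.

1688038.05

Value at end of year 8: C₁ / (r − g) = 113,000.00 / (0.06 − 0.018) = 2,690,476.1905
Discount to today: PV = 2,690,476.1905 / (1 + 0.06)^8 = 2,690,476.1905 / 1.593848 = 1,688,038.05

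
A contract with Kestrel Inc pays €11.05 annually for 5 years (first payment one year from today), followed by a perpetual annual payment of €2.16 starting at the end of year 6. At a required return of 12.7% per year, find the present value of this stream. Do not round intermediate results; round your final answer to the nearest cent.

€48.51

PV of 5-year annuity: €11.05 × [1 − (1+0.127)^−5] / 0.127 = 39.15159
Perpetuity value at year 5: €2.16 / 0.127 = 17.00787
PV of perpetuity: 17.00787 / (1+0.127)^5 = 9.35471
Total PV = 39.15159 + 9.35471 = 48.50630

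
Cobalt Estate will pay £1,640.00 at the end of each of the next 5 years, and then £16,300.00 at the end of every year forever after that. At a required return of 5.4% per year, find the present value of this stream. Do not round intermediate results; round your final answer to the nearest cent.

£239077.44

PV of 5-year annuity: £1,640.00 × [1 − (1+0.054)^−5] / 0.054 = 7022.51288
Perpetuity value at year 5: £16,300.00 / 0.054 = 301851.85185
PV of perpetuity: 301851.85185 / (1+0.054)^5 = 232054.92507
Total PV = 7022.51288 + 232054.92507 = 239077.43795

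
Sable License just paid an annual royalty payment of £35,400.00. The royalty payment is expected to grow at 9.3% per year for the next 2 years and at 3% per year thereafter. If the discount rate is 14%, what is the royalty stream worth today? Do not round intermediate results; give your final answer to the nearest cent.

D_1 = 38692.20000
D_2 = 42290.57460
Terminal value at year 2: TV = D_2×(1+g_2)/(r−g_2) = 43559.29184/0.11 = 395993.56216
P_0 = D_1/(1+r)^1 + D_2/(1+r)^2 + TV/(1+r)^2
    = 33940.52632 + 32541.22392 + 304704.18757 = 371185.93780

£371185.94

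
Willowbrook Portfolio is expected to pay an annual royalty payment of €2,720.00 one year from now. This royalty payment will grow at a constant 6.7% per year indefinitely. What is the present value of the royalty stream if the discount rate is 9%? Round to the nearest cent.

Growing perpetuity: P = D₁ / (r − g) = €2,720.0000 / (0.09 − 0.067) = €118,260.87

€118260.87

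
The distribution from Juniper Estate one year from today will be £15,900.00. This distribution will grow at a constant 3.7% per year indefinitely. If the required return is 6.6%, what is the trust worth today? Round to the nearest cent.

Growing perpetuity: P = D₁ / (r − g) = £15,900.0000 / (0.066 − 0.037) = £548,275.86

£548275.86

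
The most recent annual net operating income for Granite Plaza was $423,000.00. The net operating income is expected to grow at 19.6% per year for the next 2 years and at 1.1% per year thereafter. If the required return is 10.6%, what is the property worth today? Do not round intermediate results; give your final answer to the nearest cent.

$6216115.24

D_1 = 505908.00000
D_2 = 605065.96800
Terminal value at year 2: TV = D_2×(1+g_2)/(r−g_2) = 611721.69365/0.095 = 6439175.72261
P_0 = D_1/(1+r)^1 + D_2/(1+r)^2 + TV/(1+r)^2
    = 457421.33816 + 494643.68936 + 5264050.20994 = 6216115.23746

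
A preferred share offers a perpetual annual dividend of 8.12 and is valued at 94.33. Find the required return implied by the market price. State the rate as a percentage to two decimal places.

8.61%

P = C/r ⇒ r = C/P = 8.12/94.33 = 0.086081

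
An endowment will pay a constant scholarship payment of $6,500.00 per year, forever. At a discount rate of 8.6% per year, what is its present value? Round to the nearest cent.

Level perpetuity: PV = C / r = $6,500.00 / 0.086 = $75,581.40

$75581.40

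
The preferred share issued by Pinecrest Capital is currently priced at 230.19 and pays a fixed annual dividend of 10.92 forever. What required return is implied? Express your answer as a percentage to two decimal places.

4.74%

P = C/r ⇒ r = C/P = 10.92/230.19 = 0.047439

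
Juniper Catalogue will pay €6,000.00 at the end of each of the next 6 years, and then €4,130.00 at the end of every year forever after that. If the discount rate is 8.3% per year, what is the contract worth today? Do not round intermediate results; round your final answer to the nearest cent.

PV of 6-year annuity: €6,000.00 × [1 − (1+0.083)^−6] / 0.083 = 27486.63911
Perpetuity value at year 6: €4,130.00 / 0.083 = 49759.03614
PV of perpetuity: 49759.03614 / (1+0.083)^6 = 30839.06622
Total PV = 27486.63911 + 30839.06622 = 58325.70534

€58325.71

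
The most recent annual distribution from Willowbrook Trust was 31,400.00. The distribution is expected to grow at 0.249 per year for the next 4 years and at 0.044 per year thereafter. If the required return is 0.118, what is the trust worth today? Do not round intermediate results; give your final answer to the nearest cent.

857012.73

D_1 = 39218.60000
D_2 = 48984.03140
D_3 = 61181.05522
D_4 = 76415.13797
Terminal value at year 4: TV = D_4×(1+g_2)/(r−g_2) = 79777.40404/0.074 = 1078073.02755
P_0 = D_1/(1+r)^1 + D_2/(1+r)^2 + D_3/(1+r)^3 + D_4/(1+r)^4 + TV/(1+r)^4
    = 35079.24866 + 39189.60785 + 43781.59231 + 48911.63577 + 690050.64524 = 857012.72983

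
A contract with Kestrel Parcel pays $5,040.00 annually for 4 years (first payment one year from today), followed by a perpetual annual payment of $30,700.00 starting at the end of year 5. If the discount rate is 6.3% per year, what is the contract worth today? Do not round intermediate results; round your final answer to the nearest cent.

$398994.39

PV of 4-year annuity: $5,040.00 × [1 − (1+0.063)^−4] / 0.063 = 17344.82766
Perpetuity value at year 4: $30,700.00 / 0.063 = 487301.58730
PV of perpetuity: 487301.58730 / (1+0.063)^4 = 381649.56168
Total PV = 17344.82766 + 381649.56168 = 398994.38934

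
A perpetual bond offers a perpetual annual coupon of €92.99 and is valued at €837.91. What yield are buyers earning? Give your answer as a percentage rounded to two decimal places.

11.10%

P = C/r ⇒ r = C/P = €92.99/€837.91 = 0.110979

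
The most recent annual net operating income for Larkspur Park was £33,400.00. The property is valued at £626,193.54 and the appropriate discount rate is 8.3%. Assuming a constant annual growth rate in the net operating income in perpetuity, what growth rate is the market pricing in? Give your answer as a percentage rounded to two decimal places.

2.82%

P = D₀(1+g)/(r−g) ⇒ P(r−g) = D₀(1+g) ⇒ g(P+D₀) = P·r − D₀
g = (P·r − D₀)/(P + D₀) = (£626,193.54×0.083 − £33,400.00) / (£626,193.54 + £33,400.00) = 0.028160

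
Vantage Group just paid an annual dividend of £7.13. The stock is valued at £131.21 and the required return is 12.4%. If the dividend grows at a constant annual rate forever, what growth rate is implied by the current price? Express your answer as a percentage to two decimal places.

P = D₀(1+g)/(r−g) ⇒ P(r−g) = D₀(1+g) ⇒ g(P+D₀) = P·r − D₀
g = (P·r − D₀)/(P + D₀) = (£131.21×0.124 − £7.13) / (£131.21 + £7.13) = 0.066069

6.61%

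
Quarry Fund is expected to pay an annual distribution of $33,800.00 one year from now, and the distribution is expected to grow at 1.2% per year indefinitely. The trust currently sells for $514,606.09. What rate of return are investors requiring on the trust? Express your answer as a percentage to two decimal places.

7.77%

P = D₁/(r − g) ⇒ r = D₁/P + g = $33,800.0000/$514,606.09 + 0.012 = 0.065681 + 0.012 = 0.077681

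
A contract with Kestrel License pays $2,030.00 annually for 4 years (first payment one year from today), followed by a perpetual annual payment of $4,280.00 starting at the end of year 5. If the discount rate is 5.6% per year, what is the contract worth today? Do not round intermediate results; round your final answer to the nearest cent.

PV of 4-year annuity: $2,030.00 × [1 − (1+0.056)^−4] / 0.056 = 7099.07513
Perpetuity value at year 4: $4,280.00 / 0.056 = 76428.57143
PV of perpetuity: 76428.57143 / (1+0.056)^4 = 61461.06327
Total PV = 7099.07513 + 61461.06327 = 68560.13840

$68560.14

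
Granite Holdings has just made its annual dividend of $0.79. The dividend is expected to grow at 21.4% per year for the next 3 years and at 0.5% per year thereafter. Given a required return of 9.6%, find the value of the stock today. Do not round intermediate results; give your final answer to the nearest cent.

$14.77

D_1 = 0.95906
D_2 = 1.16430
D_3 = 1.41346
Terminal value at year 3: TV = D_3×(1+g_2)/(r−g_2) = 1.42053/0.091 = 15.61018
P_0 = D_1/(1+r)^1 + D_2/(1+r)^2 + D_3/(1+r)^3 + TV/(1+r)^3
    = 0.87505 + 0.96927 + 1.07362 + 11.85704 = 14.77498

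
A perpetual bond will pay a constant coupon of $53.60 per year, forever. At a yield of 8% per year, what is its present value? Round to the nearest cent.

Level perpetuity: PV = C / r = $53.60 / 0.08 = $670.00

$670.00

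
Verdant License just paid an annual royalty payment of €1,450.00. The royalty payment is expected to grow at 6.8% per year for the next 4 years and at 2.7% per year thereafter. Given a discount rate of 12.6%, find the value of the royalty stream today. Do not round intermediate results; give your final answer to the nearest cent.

€17264.64

D_1 = 1548.60000
D_2 = 1653.90480
D_3 = 1766.37033
D_4 = 1886.48351
Terminal value at year 4: TV = D_4×(1+g_2)/(r−g_2) = 1937.41856/0.099 = 19569.88448
P_0 = D_1/(1+r)^1 + D_2/(1+r)^2 + D_3/(1+r)^3 + D_4/(1+r)^4 + TV/(1+r)^4
    = 1375.31083 + 1304.46889 + 1237.27600 + 1173.54420 + 12174.03932 = 17264.63924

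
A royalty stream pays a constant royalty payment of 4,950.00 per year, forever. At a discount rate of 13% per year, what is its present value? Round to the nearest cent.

38076.92

Level perpetuity: PV = C / r = 4,950.00 / 0.13 = 38,076.92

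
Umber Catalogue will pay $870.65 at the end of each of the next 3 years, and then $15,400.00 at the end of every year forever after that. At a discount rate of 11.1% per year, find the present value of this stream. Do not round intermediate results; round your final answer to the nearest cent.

PV of 3-year annuity: $870.65 × [1 − (1+0.111)^−3] / 0.111 = 2123.92523
Perpetuity value at year 3: $15,400.00 / 0.111 = 138738.73874
PV of perpetuity: 138738.73874 / (1+0.111)^3 = 101170.88877
Total PV = 2123.92523 + 101170.88877 = 103294.81400

$103294.81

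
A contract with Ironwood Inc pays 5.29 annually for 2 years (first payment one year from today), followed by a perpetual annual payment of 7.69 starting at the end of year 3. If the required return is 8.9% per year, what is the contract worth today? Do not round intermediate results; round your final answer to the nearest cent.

82.18

PV of 2-year annuity: 5.29 × [1 − (1+0.089)^−2] / 0.089 = 9.31834
Perpetuity value at year 2: 7.69 / 0.089 = 86.40449
PV of perpetuity: 86.40449 / (1+0.089)^2 = 72.85856
Total PV = 9.31834 + 72.85856 = 82.17689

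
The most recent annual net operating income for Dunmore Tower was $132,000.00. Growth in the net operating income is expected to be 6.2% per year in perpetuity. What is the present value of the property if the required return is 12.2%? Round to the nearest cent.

$2336400.00

D₁ = D₀ × (1 + g) = $132,000.00 × 1.062 = $140,184.0000
Growing perpetuity: P = D₁ / (r − g) = $140,184.0000 / (0.122 − 0.062) = $2,336,400.00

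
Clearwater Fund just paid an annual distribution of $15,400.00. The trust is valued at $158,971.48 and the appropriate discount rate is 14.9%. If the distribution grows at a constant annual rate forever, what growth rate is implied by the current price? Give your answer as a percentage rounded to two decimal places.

P = D₀(1+g)/(r−g) ⇒ P(r−g) = D₀(1+g) ⇒ g(P+D₀) = P·r − D₀
g = (P·r − D₀)/(P + D₀) = ($158,971.48×0.149 − $15,400.00) / ($158,971.48 + $15,400.00) = 0.047524

4.75%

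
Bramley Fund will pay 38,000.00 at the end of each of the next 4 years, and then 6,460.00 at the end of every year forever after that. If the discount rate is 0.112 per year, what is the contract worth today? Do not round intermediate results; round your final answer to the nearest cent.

155113.33

PV of 4-year annuity: 38,000.00 × [1 − (1+0.112)^−4] / 0.112 = 117391.27189
Perpetuity value at year 4: 6,460.00 / 0.112 = 57678.57143
PV of perpetuity: 57678.57143 / (1+0.112)^4 = 37722.05521
Total PV = 117391.27189 + 37722.05521 = 155113.32710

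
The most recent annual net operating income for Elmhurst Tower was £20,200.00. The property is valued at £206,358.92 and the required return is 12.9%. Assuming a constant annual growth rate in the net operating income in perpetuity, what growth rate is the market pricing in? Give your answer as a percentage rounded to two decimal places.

P = D₀(1+g)/(r−g) ⇒ P(r−g) = D₀(1+g) ⇒ g(P+D₀) = P·r − D₀
g = (P·r − D₀)/(P + D₀) = (£206,358.92×0.129 − £20,200.00) / (£206,358.92 + £20,200.00) = 0.028338

2.83%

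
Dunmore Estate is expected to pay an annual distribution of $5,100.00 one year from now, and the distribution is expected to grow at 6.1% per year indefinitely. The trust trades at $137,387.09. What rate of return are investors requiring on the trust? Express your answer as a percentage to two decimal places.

9.81%

P = D₁/(r − g) ⇒ r = D₁/P + g = $5,100.0000/$137,387.09 + 0.061 = 0.037121 + 0.061 = 0.098121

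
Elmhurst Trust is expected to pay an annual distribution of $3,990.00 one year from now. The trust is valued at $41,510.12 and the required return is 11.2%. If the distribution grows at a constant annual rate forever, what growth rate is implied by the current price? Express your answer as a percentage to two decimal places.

P = D₁/(r−g) ⇒ g = r − D₁/P = 0.112 − $3,990.00/$41,510.12 = 0.015879

1.59%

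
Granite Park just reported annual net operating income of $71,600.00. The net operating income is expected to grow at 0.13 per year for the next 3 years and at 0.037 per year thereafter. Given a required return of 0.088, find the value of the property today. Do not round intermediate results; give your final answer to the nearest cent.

D_1 = 80908.00000
D_2 = 91426.04000
D_3 = 103311.42520
Terminal value at year 3: TV = D_3×(1+g_2)/(r−g_2) = 107133.94793/0.051 = 2100665.64573
P_0 = D_1/(1+r)^1 + D_2/(1+r)^2 + D_3/(1+r)^3 + TV/(1+r)^3
    = 74363.97059 + 77234.63857 + 80216.12278 + 1631061.16319 = 1862875.89513

$1862875.90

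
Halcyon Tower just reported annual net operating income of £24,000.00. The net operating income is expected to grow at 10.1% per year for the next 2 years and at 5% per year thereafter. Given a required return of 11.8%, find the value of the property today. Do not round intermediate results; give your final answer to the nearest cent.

£406314.53

D_1 = 26424.00000
D_2 = 29092.82400
Terminal value at year 2: TV = D_2×(1+g_2)/(r−g_2) = 30547.46520/0.068 = 449227.42941
P_0 = D_1/(1+r)^1 + D_2/(1+r)^2 + TV/(1+r)^2
    = 23635.06261 + 23275.67436 + 359403.79528 = 406314.53225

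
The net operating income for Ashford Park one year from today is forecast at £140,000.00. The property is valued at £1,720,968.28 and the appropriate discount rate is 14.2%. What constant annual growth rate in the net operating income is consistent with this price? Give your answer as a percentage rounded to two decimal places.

6.07%

P = D₁/(r−g) ⇒ g = r − D₁/P = 0.142 − £140,000.00/£1,720,968.28 = 0.060650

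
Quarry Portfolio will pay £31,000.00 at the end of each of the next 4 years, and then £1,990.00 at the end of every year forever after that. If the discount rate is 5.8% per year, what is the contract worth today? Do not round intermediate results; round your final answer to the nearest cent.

PV of 4-year annuity: £31,000.00 × [1 − (1+0.058)^−4] / 0.058 = 107912.05090
Perpetuity value at year 4: £1,990.00 / 0.058 = 34310.34483
PV of perpetuity: 34310.34483 / (1+0.058)^4 = 27383.08737
Total PV = 107912.05090 + 27383.08737 = 135295.13826

£135295.14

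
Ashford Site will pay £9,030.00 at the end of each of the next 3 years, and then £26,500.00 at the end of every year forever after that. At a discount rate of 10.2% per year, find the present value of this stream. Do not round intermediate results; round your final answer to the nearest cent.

PV of 3-year annuity: £9,030.00 × [1 − (1+0.102)^−3] / 0.102 = 22377.43978
Perpetuity value at year 3: £26,500.00 / 0.102 = 259803.92157
PV of perpetuity: 259803.92157 / (1+0.102)^3 = 194133.69409
Total PV = 22377.43978 + 194133.69409 = 216511.13387

£216511.13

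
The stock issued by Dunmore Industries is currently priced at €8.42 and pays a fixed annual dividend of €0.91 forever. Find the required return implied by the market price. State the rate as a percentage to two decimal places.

P = C/r ⇒ r = C/P = €0.91/€8.42 = 0.108076

10.81%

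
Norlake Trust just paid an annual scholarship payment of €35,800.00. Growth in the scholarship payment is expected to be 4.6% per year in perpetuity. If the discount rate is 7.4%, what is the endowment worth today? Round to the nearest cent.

€1337385.71

D₁ = D₀ × (1 + g) = €35,800.00 × 1.046 = €37,446.8000
Growing perpetuity: P = D₁ / (r − g) = €37,446.8000 / (0.074 − 0.046) = €1,337,385.71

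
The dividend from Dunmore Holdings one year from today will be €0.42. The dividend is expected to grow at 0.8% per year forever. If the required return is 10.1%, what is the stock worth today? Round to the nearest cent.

Growing perpetuity: P = D₁ / (r − g) = €0.4200 / (0.101 − 0.008) = €4.52

€4.52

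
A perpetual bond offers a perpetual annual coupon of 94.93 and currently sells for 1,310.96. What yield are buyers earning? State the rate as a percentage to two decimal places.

7.24%

P = C/r ⇒ r = C/P = 94.93/1,310.96 = 0.072413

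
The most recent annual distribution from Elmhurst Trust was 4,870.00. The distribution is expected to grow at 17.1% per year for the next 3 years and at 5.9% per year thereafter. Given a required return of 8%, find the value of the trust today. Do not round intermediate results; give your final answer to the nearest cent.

D_1 = 5702.77000
D_2 = 6677.94367
D_3 = 7819.87204
Terminal value at year 3: TV = D_3×(1+g_2)/(r−g_2) = 8281.24449/0.021 = 394344.97561
P_0 = D_1/(1+r)^1 + D_2/(1+r)^2 + D_3/(1+r)^3 + TV/(1+r)^3
    = 5280.34259 + 5725.26035 + 6207.66654 + 313043.75572 = 330257.02521

330257.03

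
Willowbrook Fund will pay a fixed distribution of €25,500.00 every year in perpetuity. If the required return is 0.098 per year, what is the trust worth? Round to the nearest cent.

€260204.08

Level perpetuity: PV = C / r = €25,500.00 / 0.098 = €260,204.08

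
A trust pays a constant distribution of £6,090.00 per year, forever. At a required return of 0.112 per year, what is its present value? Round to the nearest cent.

Level perpetuity: PV = C / r = £6,090.00 / 0.112 = £54,375.00

£54375.00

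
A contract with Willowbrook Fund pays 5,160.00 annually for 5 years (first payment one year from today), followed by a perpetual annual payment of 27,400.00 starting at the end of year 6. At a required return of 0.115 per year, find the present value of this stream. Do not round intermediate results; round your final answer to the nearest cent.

157087.59

PV of 5-year annuity: 5,160.00 × [1 − (1+0.115)^−5] / 0.115 = 18833.36969
Perpetuity value at year 5: 27,400.00 / 0.115 = 238260.86957
PV of perpetuity: 238260.86957 / (1+0.115)^5 = 138254.21656
Total PV = 18833.36969 + 138254.21656 = 157087.58625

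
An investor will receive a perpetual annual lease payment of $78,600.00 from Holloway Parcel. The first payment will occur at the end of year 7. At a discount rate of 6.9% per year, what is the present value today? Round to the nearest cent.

Value at end of year 6: C / r = $78,600.00 / 0.069 = $1,139,130.4348
Discount to today: PV = $1,139,130.4348 / (1 + 0.069)^6 = $1,139,130.4348 / 1.492335 = $763,321.02

$763321.02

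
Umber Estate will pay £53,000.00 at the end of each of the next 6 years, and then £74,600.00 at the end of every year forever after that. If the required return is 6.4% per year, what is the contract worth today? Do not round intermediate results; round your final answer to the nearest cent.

PV of 6-year annuity: £53,000.00 × [1 − (1+0.064)^−6] / 0.064 = 257374.72704
Perpetuity value at year 6: £74,600.00 / 0.064 = 1165625.00000
PV of perpetuity: 1165625.00000 / (1+0.064)^6 = 803357.93137
Total PV = 257374.72704 + 803357.93137 = 1060732.65841

£1060732.66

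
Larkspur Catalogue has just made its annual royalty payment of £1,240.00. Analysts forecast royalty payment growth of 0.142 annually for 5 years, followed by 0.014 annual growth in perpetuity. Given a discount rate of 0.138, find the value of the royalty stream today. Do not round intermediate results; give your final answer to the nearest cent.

D_1 = 1416.08000
D_2 = 1617.16336
D_3 = 1846.80056
D_4 = 2109.04624
D_5 = 2408.53080
Terminal value at year 5: TV = D_5×(1+g_2)/(r−g_2) = 2442.25023/0.124 = 19695.56640
P_0 = D_1/(1+r)^1 + D_2/(1+r)^2 + D_3/(1+r)^3 + D_4/(1+r)^4 + D_5/(1+r)^5 + TV/(1+r)^5
    = 1244.35852 + 1248.73237 + 1253.12158 + 1257.52623 + 1261.94636 + 10319.46457 = 16585.14963

£16585.15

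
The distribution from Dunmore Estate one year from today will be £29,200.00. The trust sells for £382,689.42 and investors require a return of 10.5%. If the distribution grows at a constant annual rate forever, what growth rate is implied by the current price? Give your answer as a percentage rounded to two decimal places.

2.87%

P = D₁/(r−g) ⇒ g = r − D₁/P = 0.105 − £29,200.00/£382,689.42 = 0.028698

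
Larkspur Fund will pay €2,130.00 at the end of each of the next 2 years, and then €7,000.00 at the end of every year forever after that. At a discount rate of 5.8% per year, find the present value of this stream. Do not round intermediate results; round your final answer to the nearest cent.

€111735.95

PV of 2-year annuity: €2,130.00 × [1 − (1+0.058)^−2] / 0.058 = 3916.09878
Perpetuity value at year 2: €7,000.00 / 0.058 = 120689.65517
PV of perpetuity: 120689.65517 / (1+0.058)^2 = 107819.84696
Total PV = 3916.09878 + 107819.84696 = 111735.94574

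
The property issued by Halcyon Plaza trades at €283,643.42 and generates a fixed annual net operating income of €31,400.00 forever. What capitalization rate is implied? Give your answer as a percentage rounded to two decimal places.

P = C/r ⇒ r = C/P = €31,400.00/€283,643.42 = 0.110702

11.07%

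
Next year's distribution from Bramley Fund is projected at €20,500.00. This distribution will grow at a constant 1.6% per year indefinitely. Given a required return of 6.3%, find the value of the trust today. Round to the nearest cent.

Growing perpetuity: P = D₁ / (r − g) = €20,500.0000 / (0.063 − 0.016) = €436,170.21

€436170.21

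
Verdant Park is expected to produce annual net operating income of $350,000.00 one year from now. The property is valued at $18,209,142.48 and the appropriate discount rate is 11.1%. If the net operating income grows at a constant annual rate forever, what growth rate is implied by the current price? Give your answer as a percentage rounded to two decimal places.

P = D₁/(r−g) ⇒ g = r − D₁/P = 0.111 − $350,000.00/$18,209,142.48 = 0.091779

9.18%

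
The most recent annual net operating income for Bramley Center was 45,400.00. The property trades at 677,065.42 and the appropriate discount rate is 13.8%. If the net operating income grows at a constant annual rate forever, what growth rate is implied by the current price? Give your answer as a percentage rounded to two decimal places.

P = D₀(1+g)/(r−g) ⇒ P(r−g) = D₀(1+g) ⇒ g(P+D₀) = P·r − D₀
g = (P·r − D₀)/(P + D₀) = (677,065.42×0.138 − 45,400.00) / (677,065.42 + 45,400.00) = 0.066488

6.65%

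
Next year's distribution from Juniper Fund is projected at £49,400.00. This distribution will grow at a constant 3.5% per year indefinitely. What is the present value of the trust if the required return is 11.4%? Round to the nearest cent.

Growing perpetuity: P = D₁ / (r − g) = £49,400.0000 / (0.114 − 0.035) = £625,316.46

£625316.46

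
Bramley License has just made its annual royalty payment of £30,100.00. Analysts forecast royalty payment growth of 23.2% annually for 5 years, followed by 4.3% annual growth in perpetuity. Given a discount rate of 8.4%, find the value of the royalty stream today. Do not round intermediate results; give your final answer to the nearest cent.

D_1 = 37083.20000
D_2 = 45686.50240
D_3 = 56285.77096
D_4 = 69344.06982
D_5 = 85431.89402
Terminal value at year 5: TV = D_5×(1+g_2)/(r−g_2) = 89105.46546/0.041 = 2173304.03560
P_0 = D_1/(1+r)^1 + D_2/(1+r)^2 + D_3/(1+r)^3 + D_4/(1+r)^4 + D_5/(1+r)^5 + TV/(1+r)^5
    = 34209.59410 + 38880.27668 + 44188.65394 + 50221.79120 + 57078.64092 + 1452024.93851 = 1676603.89535

£1676603.90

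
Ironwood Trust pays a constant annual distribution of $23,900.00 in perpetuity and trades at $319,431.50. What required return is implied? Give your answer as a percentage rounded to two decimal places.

P = C/r ⇒ r = C/P = $23,900.00/$319,431.50 = 0.074820

7.48%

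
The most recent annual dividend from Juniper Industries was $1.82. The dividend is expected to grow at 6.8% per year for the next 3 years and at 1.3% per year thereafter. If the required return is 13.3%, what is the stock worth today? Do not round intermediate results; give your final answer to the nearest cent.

$17.73

D_1 = 1.94376
D_2 = 2.07594
D_3 = 2.21710
Terminal value at year 3: TV = D_3×(1+g_2)/(r−g_2) = 2.24592/0.12 = 18.71601
P_0 = D_1/(1+r)^1 + D_2/(1+r)^2 + D_3/(1+r)^3 + TV/(1+r)^3
    = 1.71559 + 1.61716 + 1.52439 + 12.86837 = 17.72551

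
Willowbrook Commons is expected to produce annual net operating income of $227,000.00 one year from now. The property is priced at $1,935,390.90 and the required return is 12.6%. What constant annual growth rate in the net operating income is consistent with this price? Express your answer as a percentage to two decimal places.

P = D₁/(r−g) ⇒ g = r − D₁/P = 0.126 − $227,000.00/$1,935,390.90 = 0.008711

0.87%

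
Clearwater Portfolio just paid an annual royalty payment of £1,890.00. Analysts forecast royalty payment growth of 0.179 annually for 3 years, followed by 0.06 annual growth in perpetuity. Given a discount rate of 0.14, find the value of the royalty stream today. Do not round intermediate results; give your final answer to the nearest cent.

D_1 = 2228.31000
D_2 = 2627.17749
D_3 = 3097.44226
Terminal value at year 3: TV = D_3×(1+g_2)/(r−g_2) = 3283.28880/0.08 = 41041.10995
P_0 = D_1/(1+r)^1 + D_2/(1+r)^2 + D_3/(1+r)^3 + TV/(1+r)^3
    = 1954.65789 + 2021.52777 + 2090.68530 + 27701.58021 = 33768.45118

£33768.45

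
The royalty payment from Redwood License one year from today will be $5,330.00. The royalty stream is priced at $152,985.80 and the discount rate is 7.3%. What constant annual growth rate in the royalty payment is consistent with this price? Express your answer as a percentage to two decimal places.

3.82%

P = D₁/(r−g) ⇒ g = r − D₁/P = 0.073 − $5,330.00/$152,985.80 = 0.038160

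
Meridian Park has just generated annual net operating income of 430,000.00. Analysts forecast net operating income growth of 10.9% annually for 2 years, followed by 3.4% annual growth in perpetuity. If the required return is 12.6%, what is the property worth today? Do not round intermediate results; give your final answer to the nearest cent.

D_1 = 476870.00000
D_2 = 528848.83000
Terminal value at year 2: TV = D_2×(1+g_2)/(r−g_2) = 546829.69022/0.092 = 5943800.98065
P_0 = D_1/(1+r)^1 + D_2/(1+r)^2 + TV/(1+r)^2
    = 423507.99290 + 417114.00011 + 4687998.65338 = 5528620.64638

5528620.65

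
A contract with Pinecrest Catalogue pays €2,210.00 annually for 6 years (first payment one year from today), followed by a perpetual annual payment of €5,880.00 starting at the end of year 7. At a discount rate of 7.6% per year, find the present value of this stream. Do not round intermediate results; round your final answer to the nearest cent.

€60194.59

PV of 6-year annuity: €2,210.00 × [1 − (1+0.076)^−6] / 0.076 = 10341.73179
Perpetuity value at year 6: €5,880.00 / 0.076 = 77368.42105
PV of perpetuity: 77368.42105 / (1+0.076)^6 = 49852.86316
Total PV = 10341.73179 + 49852.86316 = 60194.59495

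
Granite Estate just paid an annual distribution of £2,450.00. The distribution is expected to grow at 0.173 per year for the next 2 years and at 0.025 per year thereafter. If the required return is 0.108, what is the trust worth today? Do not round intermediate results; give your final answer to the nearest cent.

D_1 = 2873.85000
D_2 = 3371.02605
Terminal value at year 2: TV = D_2×(1+g_2)/(r−g_2) = 3455.30170/0.083 = 41630.14098
P_0 = D_1/(1+r)^1 + D_2/(1+r)^2 + TV/(1+r)^2
    = 2593.72744 + 2745.88654 + 33910.04459 = 39249.65856

£39249.66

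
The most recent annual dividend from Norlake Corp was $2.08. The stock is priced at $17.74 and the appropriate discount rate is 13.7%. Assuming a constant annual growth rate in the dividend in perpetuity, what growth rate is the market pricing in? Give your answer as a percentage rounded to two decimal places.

P = D₀(1+g)/(r−g) ⇒ P(r−g) = D₀(1+g) ⇒ g(P+D₀) = P·r − D₀
g = (P·r − D₀)/(P + D₀) = ($17.74×0.137 − $2.08) / ($17.74 + $2.08) = 0.017678

1.77%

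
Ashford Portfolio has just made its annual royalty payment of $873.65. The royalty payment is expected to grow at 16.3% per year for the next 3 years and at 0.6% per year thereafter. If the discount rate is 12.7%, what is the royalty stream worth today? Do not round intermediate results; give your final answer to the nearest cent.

D_1 = 1016.05495
D_2 = 1181.67191
D_3 = 1374.28443
Terminal value at year 3: TV = D_3×(1+g_2)/(r−g_2) = 1382.53013/0.121 = 11425.86888
P_0 = D_1/(1+r)^1 + D_2/(1+r)^2 + D_3/(1+r)^3 + TV/(1+r)^3
    = 901.55719 + 930.35582 + 960.07437 + 7982.10594 = 10774.09332

$10774.09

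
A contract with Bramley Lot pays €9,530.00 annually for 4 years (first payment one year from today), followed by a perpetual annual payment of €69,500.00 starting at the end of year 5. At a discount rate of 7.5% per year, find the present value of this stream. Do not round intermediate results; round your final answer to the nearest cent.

PV of 4-year annuity: €9,530.00 × [1 − (1+0.075)^−4] / 0.075 = 31919.07935
Perpetuity value at year 4: €69,500.00 / 0.075 = 926666.66667
PV of perpetuity: 926666.66667 / (1+0.075)^4 = 693888.49093
Total PV = 31919.07935 + 693888.49093 = 725807.57028

€725807.57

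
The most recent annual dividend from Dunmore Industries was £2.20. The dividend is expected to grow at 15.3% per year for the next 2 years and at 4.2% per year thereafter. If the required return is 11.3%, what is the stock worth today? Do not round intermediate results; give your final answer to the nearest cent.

£39.29

D_1 = 2.53660
D_2 = 2.92470
Terminal value at year 2: TV = D_2×(1+g_2)/(r−g_2) = 3.04754/0.071 = 42.92306
P_0 = D_1/(1+r)^1 + D_2/(1+r)^2 + TV/(1+r)^2
    = 2.27907 + 2.36097 + 34.64977 = 39.28981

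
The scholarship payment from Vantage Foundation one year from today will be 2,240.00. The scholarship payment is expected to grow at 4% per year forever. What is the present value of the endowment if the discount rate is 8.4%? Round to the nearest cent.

Growing perpetuity: P = D₁ / (r − g) = 2,240.0000 / (0.084 − 0.04) = 50,909.09

50909.09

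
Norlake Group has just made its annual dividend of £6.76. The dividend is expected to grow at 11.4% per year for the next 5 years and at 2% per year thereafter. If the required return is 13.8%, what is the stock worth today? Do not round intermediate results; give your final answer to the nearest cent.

D_1 = 7.53064
D_2 = 8.38913
D_3 = 9.34549
D_4 = 10.41088
D_5 = 11.59772
Terminal value at year 5: TV = D_5×(1+g_2)/(r−g_2) = 11.82968/0.118 = 100.25149
P_0 = D_1/(1+r)^1 + D_2/(1+r)^2 + D_3/(1+r)^3 + D_4/(1+r)^4 + D_5/(1+r)^5 + TV/(1+r)^5
    = 6.61743 + 6.47787 + 6.34126 + 6.20752 + 6.07661 + 52.52663 = 84.24733

£84.25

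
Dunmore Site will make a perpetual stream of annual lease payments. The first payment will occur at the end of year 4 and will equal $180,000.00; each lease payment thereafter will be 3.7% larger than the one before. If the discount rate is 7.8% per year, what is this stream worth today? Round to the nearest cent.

$3504550.85

Value at end of year 3: C₁ / (r − g) = $180,000.00 / (0.078 − 0.037) = $4,390,243.9024
Discount to today: PV = $4,390,243.9024 / (1 + 0.078)^3 = $4,390,243.9024 / 1.252727 = $3,504,550.85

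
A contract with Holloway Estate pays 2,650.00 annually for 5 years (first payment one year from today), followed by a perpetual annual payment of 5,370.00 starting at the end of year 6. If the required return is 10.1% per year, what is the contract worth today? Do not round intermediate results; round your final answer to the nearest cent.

42883.66

PV of 5-year annuity: 2,650.00 × [1 − (1+0.101)^−5] / 0.101 = 10019.97444
Perpetuity value at year 5: 5,370.00 / 0.101 = 53168.31683
PV of perpetuity: 53168.31683 / (1+0.101)^5 = 32863.68938
Total PV = 10019.97444 + 32863.68938 = 42883.66382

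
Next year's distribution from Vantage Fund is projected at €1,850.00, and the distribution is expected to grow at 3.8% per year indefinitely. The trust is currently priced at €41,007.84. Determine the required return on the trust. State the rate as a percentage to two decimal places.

8.31%

P = D₁/(r − g) ⇒ r = D₁/P + g = €1,850.0000/€41,007.84 + 0.038 = 0.045113 + 0.038 = 0.083113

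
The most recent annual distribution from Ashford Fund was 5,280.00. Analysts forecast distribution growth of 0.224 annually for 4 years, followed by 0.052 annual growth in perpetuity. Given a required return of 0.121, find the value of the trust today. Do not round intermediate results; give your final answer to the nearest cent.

140858.48

D_1 = 6462.72000
D_2 = 7910.36928
D_3 = 9682.29200
D_4 = 11851.12541
Terminal value at year 4: TV = D_4×(1+g_2)/(r−g_2) = 12467.38393/0.069 = 180686.72359
P_0 = D_1/(1+r)^1 + D_2/(1+r)^2 + D_3/(1+r)^3 + D_4/(1+r)^4 + TV/(1+r)^4
    = 5765.13827 + 6294.85213 + 6873.23730 + 7504.76579 + 114420.48715 = 140858.48065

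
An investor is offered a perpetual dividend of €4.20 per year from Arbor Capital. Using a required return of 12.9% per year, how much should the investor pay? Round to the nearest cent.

€32.56

Level perpetuity: PV = C / r = €4.20 / 0.129 = €32.56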